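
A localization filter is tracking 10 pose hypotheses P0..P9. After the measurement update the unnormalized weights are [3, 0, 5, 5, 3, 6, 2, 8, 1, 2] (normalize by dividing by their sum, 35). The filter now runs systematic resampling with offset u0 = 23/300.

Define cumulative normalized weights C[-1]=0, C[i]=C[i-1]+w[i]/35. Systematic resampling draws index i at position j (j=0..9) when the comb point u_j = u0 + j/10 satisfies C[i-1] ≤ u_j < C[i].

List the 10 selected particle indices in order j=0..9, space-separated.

C = [3/35, 3/35, 8/35, 13/35, 16/35, 22/35, 24/35, 32/35, 33/35, 1]
j=0: u_0=23/300 ∈ [0, 3/35) → index 0
j=1: u_1=53/300 ∈ [3/35, 8/35) → index 2
j=2: u_2=83/300 ∈ [8/35, 13/35) → index 3
j=3: u_3=113/300 ∈ [13/35, 16/35) → index 4
j=4: u_4=143/300 ∈ [16/35, 22/35) → index 5
j=5: u_5=173/300 ∈ [16/35, 22/35) → index 5
j=6: u_6=203/300 ∈ [22/35, 24/35) → index 6
j=7: u_7=233/300 ∈ [24/35, 32/35) → index 7
j=8: u_8=263/300 ∈ [24/35, 32/35) → index 7
j=9: u_9=293/300 ∈ [33/35, 1) → index 9

0 2 3 4 5 5 6 7 7 9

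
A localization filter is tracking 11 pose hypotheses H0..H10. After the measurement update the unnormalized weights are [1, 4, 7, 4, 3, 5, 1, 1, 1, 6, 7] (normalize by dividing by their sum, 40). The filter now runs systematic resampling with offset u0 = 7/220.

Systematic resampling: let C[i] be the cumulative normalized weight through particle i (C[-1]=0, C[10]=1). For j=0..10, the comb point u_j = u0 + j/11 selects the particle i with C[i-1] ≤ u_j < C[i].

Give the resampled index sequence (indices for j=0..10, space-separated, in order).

C = [1/40, 1/8, 3/10, 2/5, 19/40, 3/5, 5/8, 13/20, 27/40, 33/40, 1]
j=0: u_0=7/220 ∈ [1/40, 1/8) → index 1
j=1: u_1=27/220 ∈ [1/40, 1/8) → index 1
j=2: u_2=47/220 ∈ [1/8, 3/10) → index 2
j=3: u_3=67/220 ∈ [3/10, 2/5) → index 3
j=4: u_4=87/220 ∈ [3/10, 2/5) → index 3
j=5: u_5=107/220 ∈ [19/40, 3/5) → index 5
j=6: u_6=127/220 ∈ [19/40, 3/5) → index 5
j=7: u_7=147/220 ∈ [13/20, 27/40) → index 8
j=8: u_8=167/220 ∈ [27/40, 33/40) → index 9
j=9: u_9=17/20 ∈ [33/40, 1) → index 10
j=10: u_10=207/220 ∈ [33/40, 1) → index 10

1 1 2 3 3 5 5 8 9 10 10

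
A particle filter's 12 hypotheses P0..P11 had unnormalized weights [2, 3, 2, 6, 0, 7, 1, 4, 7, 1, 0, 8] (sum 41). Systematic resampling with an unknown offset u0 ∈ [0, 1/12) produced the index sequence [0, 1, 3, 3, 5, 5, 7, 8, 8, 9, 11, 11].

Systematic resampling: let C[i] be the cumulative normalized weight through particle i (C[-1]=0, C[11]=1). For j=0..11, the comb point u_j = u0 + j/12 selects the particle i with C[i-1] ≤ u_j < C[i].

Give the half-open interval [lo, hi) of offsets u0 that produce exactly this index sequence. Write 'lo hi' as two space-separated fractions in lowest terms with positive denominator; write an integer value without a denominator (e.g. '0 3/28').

C = [2/41, 5/41, 7/41, 13/41, 13/41, 20/41, 21/41, 25/41, 32/41, 33/41, 33/41, 1]
j=0 picked index 0: u0 ∈ [0, 2/41)
j=1 picked index 1: u0 ∈ [-17/492, 19/492)
j=2 picked index 3: u0 ∈ [1/246, 37/246)
j=3 picked index 3: u0 ∈ [-13/164, 11/164)
j=4 picked index 5: u0 ∈ [-2/123, 19/123)
j=5 picked index 5: u0 ∈ [-49/492, 35/492)
j=6 picked index 7: u0 ∈ [1/82, 9/82)
j=7 picked index 8: u0 ∈ [13/492, 97/492)
j=8 picked index 8: u0 ∈ [-7/123, 14/123)
j=9 picked index 9: u0 ∈ [5/164, 9/164)
j=10 picked index 11: u0 ∈ [-7/246, 1/6)
j=11 picked index 11: u0 ∈ [-55/492, 1/12)
intersection: [5/164, 19/492)

5/164 19/492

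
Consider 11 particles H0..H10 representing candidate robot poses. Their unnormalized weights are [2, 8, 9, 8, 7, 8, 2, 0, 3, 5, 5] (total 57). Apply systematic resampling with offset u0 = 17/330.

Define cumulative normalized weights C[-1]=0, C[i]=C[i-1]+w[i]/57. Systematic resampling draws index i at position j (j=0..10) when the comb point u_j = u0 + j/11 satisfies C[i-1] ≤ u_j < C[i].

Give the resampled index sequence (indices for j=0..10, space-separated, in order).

1 1 2 2 3 4 5 5 8 9 10

C = [2/57, 10/57, 1/3, 9/19, 34/57, 14/19, 44/57, 44/57, 47/57, 52/57, 1]
j=0: u_0=17/330 ∈ [2/57, 10/57) → index 1
j=1: u_1=47/330 ∈ [2/57, 10/57) → index 1
j=2: u_2=7/30 ∈ [10/57, 1/3) → index 2
j=3: u_3=107/330 ∈ [10/57, 1/3) → index 2
j=4: u_4=137/330 ∈ [1/3, 9/19) → index 3
j=5: u_5=167/330 ∈ [9/19, 34/57) → index 4
j=6: u_6=197/330 ∈ [34/57, 14/19) → index 5
j=7: u_7=227/330 ∈ [34/57, 14/19) → index 5
j=8: u_8=257/330 ∈ [44/57, 47/57) → index 8
j=9: u_9=287/330 ∈ [47/57, 52/57) → index 9
j=10: u_10=317/330 ∈ [52/57, 1) → index 10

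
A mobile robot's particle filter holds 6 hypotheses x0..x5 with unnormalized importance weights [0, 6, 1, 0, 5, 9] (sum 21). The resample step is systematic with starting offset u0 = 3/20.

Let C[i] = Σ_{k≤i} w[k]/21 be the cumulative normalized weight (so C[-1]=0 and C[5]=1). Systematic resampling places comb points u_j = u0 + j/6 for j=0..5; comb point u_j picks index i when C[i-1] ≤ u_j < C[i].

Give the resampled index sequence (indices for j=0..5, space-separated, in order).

1 2 4 5 5 5

C = [0, 2/7, 1/3, 1/3, 4/7, 1]
j=0: u_0=3/20 ∈ [0, 2/7) → index 1
j=1: u_1=19/60 ∈ [2/7, 1/3) → index 2
j=2: u_2=29/60 ∈ [1/3, 4/7) → index 4
j=3: u_3=13/20 ∈ [4/7, 1) → index 5
j=4: u_4=49/60 ∈ [4/7, 1) → index 5
j=5: u_5=59/60 ∈ [4/7, 1) → index 5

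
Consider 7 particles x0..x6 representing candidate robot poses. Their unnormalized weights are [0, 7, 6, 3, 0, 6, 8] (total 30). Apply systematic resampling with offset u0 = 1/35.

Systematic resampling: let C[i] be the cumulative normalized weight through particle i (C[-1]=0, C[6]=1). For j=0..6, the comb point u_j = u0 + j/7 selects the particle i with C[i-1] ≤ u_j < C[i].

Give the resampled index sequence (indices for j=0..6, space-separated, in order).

C = [0, 7/30, 13/30, 8/15, 8/15, 11/15, 1]
j=0: u_0=1/35 ∈ [0, 7/30) → index 1
j=1: u_1=6/35 ∈ [0, 7/30) → index 1
j=2: u_2=11/35 ∈ [7/30, 13/30) → index 2
j=3: u_3=16/35 ∈ [13/30, 8/15) → index 3
j=4: u_4=3/5 ∈ [8/15, 11/15) → index 5
j=5: u_5=26/35 ∈ [11/15, 1) → index 6
j=6: u_6=31/35 ∈ [11/15, 1) → index 6

1 1 2 3 5 6 6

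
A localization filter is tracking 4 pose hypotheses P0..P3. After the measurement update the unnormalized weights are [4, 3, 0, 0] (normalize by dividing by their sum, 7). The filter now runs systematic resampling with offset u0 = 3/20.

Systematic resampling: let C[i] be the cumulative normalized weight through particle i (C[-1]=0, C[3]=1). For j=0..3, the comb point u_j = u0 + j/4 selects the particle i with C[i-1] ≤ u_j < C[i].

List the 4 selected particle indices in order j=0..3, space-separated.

0 0 1 1

C = [4/7, 1, 1, 1]
j=0: u_0=3/20 ∈ [0, 4/7) → index 0
j=1: u_1=2/5 ∈ [0, 4/7) → index 0
j=2: u_2=13/20 ∈ [4/7, 1) → index 1
j=3: u_3=9/10 ∈ [4/7, 1) → index 1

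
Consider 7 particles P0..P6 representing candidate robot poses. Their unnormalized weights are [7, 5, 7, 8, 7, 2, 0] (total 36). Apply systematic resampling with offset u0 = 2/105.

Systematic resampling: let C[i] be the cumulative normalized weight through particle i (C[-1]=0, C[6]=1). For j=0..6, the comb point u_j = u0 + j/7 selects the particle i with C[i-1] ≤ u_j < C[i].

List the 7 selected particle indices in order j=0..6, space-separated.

C = [7/36, 1/3, 19/36, 3/4, 17/18, 1, 1]
j=0: u_0=2/105 ∈ [0, 7/36) → index 0
j=1: u_1=17/105 ∈ [0, 7/36) → index 0
j=2: u_2=32/105 ∈ [7/36, 1/3) → index 1
j=3: u_3=47/105 ∈ [1/3, 19/36) → index 2
j=4: u_4=62/105 ∈ [19/36, 3/4) → index 3
j=5: u_5=11/15 ∈ [19/36, 3/4) → index 3
j=6: u_6=92/105 ∈ [3/4, 17/18) → index 4

0 0 1 2 3 3 4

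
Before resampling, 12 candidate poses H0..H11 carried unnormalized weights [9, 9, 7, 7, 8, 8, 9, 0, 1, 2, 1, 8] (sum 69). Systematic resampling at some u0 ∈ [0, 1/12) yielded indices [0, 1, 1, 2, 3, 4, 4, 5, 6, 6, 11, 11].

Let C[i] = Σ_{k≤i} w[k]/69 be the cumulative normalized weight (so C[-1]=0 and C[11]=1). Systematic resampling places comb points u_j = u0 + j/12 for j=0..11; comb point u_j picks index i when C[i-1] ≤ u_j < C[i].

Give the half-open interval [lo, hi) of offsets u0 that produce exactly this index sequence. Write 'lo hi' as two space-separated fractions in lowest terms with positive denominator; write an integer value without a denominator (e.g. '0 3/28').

C = [3/23, 6/23, 25/69, 32/69, 40/69, 16/23, 19/23, 19/23, 58/69, 20/23, 61/69, 1]
j=0 picked index 0: u0 ∈ [0, 3/23)
j=1 picked index 1: u0 ∈ [13/276, 49/276)
j=2 picked index 1: u0 ∈ [-5/138, 13/138)
j=3 picked index 2: u0 ∈ [1/92, 31/276)
j=4 picked index 3: u0 ∈ [2/69, 3/23)
j=5 picked index 4: u0 ∈ [13/276, 15/92)
j=6 picked index 4: u0 ∈ [-5/138, 11/138)
j=7 picked index 5: u0 ∈ [-1/276, 31/276)
j=8 picked index 6: u0 ∈ [2/69, 11/69)
j=9 picked index 6: u0 ∈ [-5/92, 7/92)
j=10 picked index 11: u0 ∈ [7/138, 1/6)
j=11 picked index 11: u0 ∈ [-3/92, 1/12)
intersection: [7/138, 7/92)

7/138 7/92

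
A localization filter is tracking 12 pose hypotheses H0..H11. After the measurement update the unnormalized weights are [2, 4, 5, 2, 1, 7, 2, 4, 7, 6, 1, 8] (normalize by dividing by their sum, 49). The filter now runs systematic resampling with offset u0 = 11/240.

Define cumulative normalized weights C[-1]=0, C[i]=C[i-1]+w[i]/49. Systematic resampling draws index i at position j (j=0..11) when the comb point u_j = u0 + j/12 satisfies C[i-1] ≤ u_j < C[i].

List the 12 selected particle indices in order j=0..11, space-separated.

1 2 2 5 5 6 7 8 9 9 11 11

C = [2/49, 6/49, 11/49, 13/49, 2/7, 3/7, 23/49, 27/49, 34/49, 40/49, 41/49, 1]
j=0: u_0=11/240 ∈ [2/49, 6/49) → index 1
j=1: u_1=31/240 ∈ [6/49, 11/49) → index 2
j=2: u_2=17/80 ∈ [6/49, 11/49) → index 2
j=3: u_3=71/240 ∈ [2/7, 3/7) → index 5
j=4: u_4=91/240 ∈ [2/7, 3/7) → index 5
j=5: u_5=37/80 ∈ [3/7, 23/49) → index 6
j=6: u_6=131/240 ∈ [23/49, 27/49) → index 7
j=7: u_7=151/240 ∈ [27/49, 34/49) → index 8
j=8: u_8=57/80 ∈ [34/49, 40/49) → index 9
j=9: u_9=191/240 ∈ [34/49, 40/49) → index 9
j=10: u_10=211/240 ∈ [41/49, 1) → index 11
j=11: u_11=77/80 ∈ [41/49, 1) → index 11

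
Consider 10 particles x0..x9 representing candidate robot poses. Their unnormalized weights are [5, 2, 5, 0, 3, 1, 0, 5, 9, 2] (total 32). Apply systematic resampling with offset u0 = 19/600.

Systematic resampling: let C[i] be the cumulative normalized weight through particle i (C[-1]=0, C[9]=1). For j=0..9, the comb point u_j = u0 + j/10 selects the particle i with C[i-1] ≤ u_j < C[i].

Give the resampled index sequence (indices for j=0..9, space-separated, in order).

0 0 2 2 4 7 7 8 8 8

C = [5/32, 7/32, 3/8, 3/8, 15/32, 1/2, 1/2, 21/32, 15/16, 1]
j=0: u_0=19/600 ∈ [0, 5/32) → index 0
j=1: u_1=79/600 ∈ [0, 5/32) → index 0
j=2: u_2=139/600 ∈ [7/32, 3/8) → index 2
j=3: u_3=199/600 ∈ [7/32, 3/8) → index 2
j=4: u_4=259/600 ∈ [3/8, 15/32) → index 4
j=5: u_5=319/600 ∈ [1/2, 21/32) → index 7
j=6: u_6=379/600 ∈ [1/2, 21/32) → index 7
j=7: u_7=439/600 ∈ [21/32, 15/16) → index 8
j=8: u_8=499/600 ∈ [21/32, 15/16) → index 8
j=9: u_9=559/600 ∈ [21/32, 15/16) → index 8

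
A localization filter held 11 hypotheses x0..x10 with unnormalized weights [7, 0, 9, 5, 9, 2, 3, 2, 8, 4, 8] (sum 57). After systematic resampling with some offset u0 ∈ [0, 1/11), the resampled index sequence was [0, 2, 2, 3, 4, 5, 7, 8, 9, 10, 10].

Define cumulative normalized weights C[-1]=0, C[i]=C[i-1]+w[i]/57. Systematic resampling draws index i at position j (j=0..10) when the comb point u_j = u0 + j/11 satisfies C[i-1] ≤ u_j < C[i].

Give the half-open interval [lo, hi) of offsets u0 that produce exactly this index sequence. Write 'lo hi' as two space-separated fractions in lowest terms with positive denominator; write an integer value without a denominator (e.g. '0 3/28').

C = [7/57, 7/57, 16/57, 7/19, 10/19, 32/57, 35/57, 37/57, 15/19, 49/57, 1]
j=0 picked index 0: u0 ∈ [0, 7/57)
j=1 picked index 2: u0 ∈ [20/627, 119/627)
j=2 picked index 2: u0 ∈ [-37/627, 62/627)
j=3 picked index 3: u0 ∈ [5/627, 20/209)
j=4 picked index 4: u0 ∈ [1/209, 34/209)
j=5 picked index 5: u0 ∈ [15/209, 67/627)
j=6 picked index 7: u0 ∈ [43/627, 65/627)
j=7 picked index 8: u0 ∈ [8/627, 32/209)
j=8 picked index 9: u0 ∈ [13/209, 83/627)
j=9 picked index 10: u0 ∈ [26/627, 2/11)
j=10 picked index 10: u0 ∈ [-31/627, 1/11)
intersection: [15/209, 1/11)

15/209 1/11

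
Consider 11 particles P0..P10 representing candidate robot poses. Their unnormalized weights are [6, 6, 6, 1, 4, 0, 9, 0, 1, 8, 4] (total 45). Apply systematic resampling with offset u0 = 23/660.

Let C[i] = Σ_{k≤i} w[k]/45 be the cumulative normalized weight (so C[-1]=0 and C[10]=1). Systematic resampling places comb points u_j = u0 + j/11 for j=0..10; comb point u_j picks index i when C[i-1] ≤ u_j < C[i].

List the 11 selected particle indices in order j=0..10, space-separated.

C = [2/15, 4/15, 2/5, 19/45, 23/45, 23/45, 32/45, 32/45, 11/15, 41/45, 1]
j=0: u_0=23/660 ∈ [0, 2/15) → index 0
j=1: u_1=83/660 ∈ [0, 2/15) → index 0
j=2: u_2=13/60 ∈ [2/15, 4/15) → index 1
j=3: u_3=203/660 ∈ [4/15, 2/5) → index 2
j=4: u_4=263/660 ∈ [4/15, 2/5) → index 2
j=5: u_5=323/660 ∈ [19/45, 23/45) → index 4
j=6: u_6=383/660 ∈ [23/45, 32/45) → index 6
j=7: u_7=443/660 ∈ [23/45, 32/45) → index 6
j=8: u_8=503/660 ∈ [11/15, 41/45) → index 9
j=9: u_9=563/660 ∈ [11/15, 41/45) → index 9
j=10: u_10=623/660 ∈ [41/45, 1) → index 10

0 0 1 2 2 4 6 6 9 9 10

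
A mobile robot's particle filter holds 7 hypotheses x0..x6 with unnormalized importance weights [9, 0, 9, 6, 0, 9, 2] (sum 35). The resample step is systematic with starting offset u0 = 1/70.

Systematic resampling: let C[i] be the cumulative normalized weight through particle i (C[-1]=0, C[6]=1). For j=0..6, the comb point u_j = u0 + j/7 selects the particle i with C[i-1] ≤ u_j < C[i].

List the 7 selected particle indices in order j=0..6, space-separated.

C = [9/35, 9/35, 18/35, 24/35, 24/35, 33/35, 1]
j=0: u_0=1/70 ∈ [0, 9/35) → index 0
j=1: u_1=11/70 ∈ [0, 9/35) → index 0
j=2: u_2=3/10 ∈ [9/35, 18/35) → index 2
j=3: u_3=31/70 ∈ [9/35, 18/35) → index 2
j=4: u_4=41/70 ∈ [18/35, 24/35) → index 3
j=5: u_5=51/70 ∈ [24/35, 33/35) → index 5
j=6: u_6=61/70 ∈ [24/35, 33/35) → index 5

0 0 2 2 3 5 5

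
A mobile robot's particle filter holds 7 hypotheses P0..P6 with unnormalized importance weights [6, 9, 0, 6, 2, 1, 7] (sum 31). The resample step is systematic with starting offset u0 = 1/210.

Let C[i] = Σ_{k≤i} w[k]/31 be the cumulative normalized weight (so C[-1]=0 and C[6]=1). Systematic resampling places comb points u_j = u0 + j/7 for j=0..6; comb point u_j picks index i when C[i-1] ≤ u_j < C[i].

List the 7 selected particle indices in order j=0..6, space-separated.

C = [6/31, 15/31, 15/31, 21/31, 23/31, 24/31, 1]
j=0: u_0=1/210 ∈ [0, 6/31) → index 0
j=1: u_1=31/210 ∈ [0, 6/31) → index 0
j=2: u_2=61/210 ∈ [6/31, 15/31) → index 1
j=3: u_3=13/30 ∈ [6/31, 15/31) → index 1
j=4: u_4=121/210 ∈ [15/31, 21/31) → index 3
j=5: u_5=151/210 ∈ [21/31, 23/31) → index 4
j=6: u_6=181/210 ∈ [24/31, 1) → index 6

0 0 1 1 3 4 6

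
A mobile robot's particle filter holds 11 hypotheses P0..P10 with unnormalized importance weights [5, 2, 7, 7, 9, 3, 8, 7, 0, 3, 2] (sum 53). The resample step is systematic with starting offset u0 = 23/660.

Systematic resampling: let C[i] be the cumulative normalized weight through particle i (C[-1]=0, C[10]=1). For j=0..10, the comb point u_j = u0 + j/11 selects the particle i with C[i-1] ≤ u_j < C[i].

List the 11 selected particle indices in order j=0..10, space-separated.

C = [5/53, 7/53, 14/53, 21/53, 30/53, 33/53, 41/53, 48/53, 48/53, 51/53, 1]
j=0: u_0=23/660 ∈ [0, 5/53) → index 0
j=1: u_1=83/660 ∈ [5/53, 7/53) → index 1
j=2: u_2=13/60 ∈ [7/53, 14/53) → index 2
j=3: u_3=203/660 ∈ [14/53, 21/53) → index 3
j=4: u_4=263/660 ∈ [21/53, 30/53) → index 4
j=5: u_5=323/660 ∈ [21/53, 30/53) → index 4
j=6: u_6=383/660 ∈ [30/53, 33/53) → index 5
j=7: u_7=443/660 ∈ [33/53, 41/53) → index 6
j=8: u_8=503/660 ∈ [33/53, 41/53) → index 6
j=9: u_9=563/660 ∈ [41/53, 48/53) → index 7
j=10: u_10=623/660 ∈ [48/53, 51/53) → index 9

0 1 2 3 4 4 5 6 6 7 9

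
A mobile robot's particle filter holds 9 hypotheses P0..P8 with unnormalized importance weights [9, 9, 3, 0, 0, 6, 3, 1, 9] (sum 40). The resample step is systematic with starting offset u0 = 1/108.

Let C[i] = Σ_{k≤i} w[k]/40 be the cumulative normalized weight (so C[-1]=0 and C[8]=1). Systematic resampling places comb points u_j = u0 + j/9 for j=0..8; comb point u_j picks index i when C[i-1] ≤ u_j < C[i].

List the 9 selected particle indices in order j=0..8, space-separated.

0 0 1 1 2 5 6 8 8

C = [9/40, 9/20, 21/40, 21/40, 21/40, 27/40, 3/4, 31/40, 1]
j=0: u_0=1/108 ∈ [0, 9/40) → index 0
j=1: u_1=13/108 ∈ [0, 9/40) → index 0
j=2: u_2=25/108 ∈ [9/40, 9/20) → index 1
j=3: u_3=37/108 ∈ [9/40, 9/20) → index 1
j=4: u_4=49/108 ∈ [9/20, 21/40) → index 2
j=5: u_5=61/108 ∈ [21/40, 27/40) → index 5
j=6: u_6=73/108 ∈ [27/40, 3/4) → index 6
j=7: u_7=85/108 ∈ [31/40, 1) → index 8
j=8: u_8=97/108 ∈ [31/40, 1) → index 8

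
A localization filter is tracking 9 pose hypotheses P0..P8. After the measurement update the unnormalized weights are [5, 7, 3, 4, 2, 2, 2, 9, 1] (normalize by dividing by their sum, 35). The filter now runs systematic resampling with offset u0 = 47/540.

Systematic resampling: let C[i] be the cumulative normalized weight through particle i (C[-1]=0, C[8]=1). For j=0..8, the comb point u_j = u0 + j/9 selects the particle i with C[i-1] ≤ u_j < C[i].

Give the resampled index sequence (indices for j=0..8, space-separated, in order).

0 1 1 2 3 5 7 7 8

C = [1/7, 12/35, 3/7, 19/35, 3/5, 23/35, 5/7, 34/35, 1]
j=0: u_0=47/540 ∈ [0, 1/7) → index 0
j=1: u_1=107/540 ∈ [1/7, 12/35) → index 1
j=2: u_2=167/540 ∈ [1/7, 12/35) → index 1
j=3: u_3=227/540 ∈ [12/35, 3/7) → index 2
j=4: u_4=287/540 ∈ [3/7, 19/35) → index 3
j=5: u_5=347/540 ∈ [3/5, 23/35) → index 5
j=6: u_6=407/540 ∈ [5/7, 34/35) → index 7
j=7: u_7=467/540 ∈ [5/7, 34/35) → index 7
j=8: u_8=527/540 ∈ [34/35, 1) → index 8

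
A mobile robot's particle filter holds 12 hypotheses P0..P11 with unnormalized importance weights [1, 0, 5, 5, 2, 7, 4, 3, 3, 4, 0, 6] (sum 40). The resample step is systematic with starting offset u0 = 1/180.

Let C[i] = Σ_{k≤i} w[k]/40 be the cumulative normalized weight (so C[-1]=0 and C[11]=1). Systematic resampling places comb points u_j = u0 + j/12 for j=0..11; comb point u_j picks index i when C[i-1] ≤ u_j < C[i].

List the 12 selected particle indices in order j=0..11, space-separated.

C = [1/40, 1/40, 3/20, 11/40, 13/40, 1/2, 3/5, 27/40, 3/4, 17/20, 17/20, 1]
j=0: u_0=1/180 ∈ [0, 1/40) → index 0
j=1: u_1=4/45 ∈ [1/40, 3/20) → index 2
j=2: u_2=31/180 ∈ [3/20, 11/40) → index 3
j=3: u_3=23/90 ∈ [3/20, 11/40) → index 3
j=4: u_4=61/180 ∈ [13/40, 1/2) → index 5
j=5: u_5=19/45 ∈ [13/40, 1/2) → index 5
j=6: u_6=91/180 ∈ [1/2, 3/5) → index 6
j=7: u_7=53/90 ∈ [1/2, 3/5) → index 6
j=8: u_8=121/180 ∈ [3/5, 27/40) → index 7
j=9: u_9=34/45 ∈ [3/4, 17/20) → index 9
j=10: u_10=151/180 ∈ [3/4, 17/20) → index 9
j=11: u_11=83/90 ∈ [17/20, 1) → index 11

0 2 3 3 5 5 6 6 7 9 9 11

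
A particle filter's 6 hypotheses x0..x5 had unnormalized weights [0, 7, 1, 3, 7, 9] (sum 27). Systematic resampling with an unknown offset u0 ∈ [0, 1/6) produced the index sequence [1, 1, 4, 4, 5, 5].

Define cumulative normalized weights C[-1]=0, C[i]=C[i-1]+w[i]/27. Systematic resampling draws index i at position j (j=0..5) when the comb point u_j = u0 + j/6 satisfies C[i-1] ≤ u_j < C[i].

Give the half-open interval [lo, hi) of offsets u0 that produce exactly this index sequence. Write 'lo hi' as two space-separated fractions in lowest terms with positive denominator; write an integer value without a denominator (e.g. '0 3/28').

C = [0, 7/27, 8/27, 11/27, 2/3, 1]
j=0 picked index 1: u0 ∈ [0, 7/27)
j=1 picked index 1: u0 ∈ [-1/6, 5/54)
j=2 picked index 4: u0 ∈ [2/27, 1/3)
j=3 picked index 4: u0 ∈ [-5/54, 1/6)
j=4 picked index 5: u0 ∈ [0, 1/3)
j=5 picked index 5: u0 ∈ [-1/6, 1/6)
intersection: [2/27, 5/54)

2/27 5/54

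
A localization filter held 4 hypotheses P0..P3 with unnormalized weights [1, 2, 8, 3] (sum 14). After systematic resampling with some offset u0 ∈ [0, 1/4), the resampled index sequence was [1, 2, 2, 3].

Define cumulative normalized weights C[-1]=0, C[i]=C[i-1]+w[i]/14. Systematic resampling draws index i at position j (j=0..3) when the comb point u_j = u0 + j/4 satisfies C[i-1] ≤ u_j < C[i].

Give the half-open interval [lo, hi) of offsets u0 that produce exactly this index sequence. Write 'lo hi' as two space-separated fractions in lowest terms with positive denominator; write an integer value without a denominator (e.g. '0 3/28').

1/14 3/14

C = [1/14, 3/14, 11/14, 1]
j=0 picked index 1: u0 ∈ [1/14, 3/14)
j=1 picked index 2: u0 ∈ [-1/28, 15/28)
j=2 picked index 2: u0 ∈ [-2/7, 2/7)
j=3 picked index 3: u0 ∈ [1/28, 1/4)
intersection: [1/14, 3/14)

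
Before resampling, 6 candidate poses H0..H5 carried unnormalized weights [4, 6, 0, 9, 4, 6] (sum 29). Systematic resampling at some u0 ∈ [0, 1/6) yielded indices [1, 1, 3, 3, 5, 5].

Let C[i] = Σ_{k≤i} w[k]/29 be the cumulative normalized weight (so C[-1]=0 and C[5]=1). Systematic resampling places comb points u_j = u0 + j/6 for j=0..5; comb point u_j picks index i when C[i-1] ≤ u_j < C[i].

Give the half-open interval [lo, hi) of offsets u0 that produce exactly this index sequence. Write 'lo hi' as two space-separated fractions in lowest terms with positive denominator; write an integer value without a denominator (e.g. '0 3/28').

4/29 9/58

C = [4/29, 10/29, 10/29, 19/29, 23/29, 1]
j=0 picked index 1: u0 ∈ [4/29, 10/29)
j=1 picked index 1: u0 ∈ [-5/174, 31/174)
j=2 picked index 3: u0 ∈ [1/87, 28/87)
j=3 picked index 3: u0 ∈ [-9/58, 9/58)
j=4 picked index 5: u0 ∈ [11/87, 1/3)
j=5 picked index 5: u0 ∈ [-7/174, 1/6)
intersection: [4/29, 9/58)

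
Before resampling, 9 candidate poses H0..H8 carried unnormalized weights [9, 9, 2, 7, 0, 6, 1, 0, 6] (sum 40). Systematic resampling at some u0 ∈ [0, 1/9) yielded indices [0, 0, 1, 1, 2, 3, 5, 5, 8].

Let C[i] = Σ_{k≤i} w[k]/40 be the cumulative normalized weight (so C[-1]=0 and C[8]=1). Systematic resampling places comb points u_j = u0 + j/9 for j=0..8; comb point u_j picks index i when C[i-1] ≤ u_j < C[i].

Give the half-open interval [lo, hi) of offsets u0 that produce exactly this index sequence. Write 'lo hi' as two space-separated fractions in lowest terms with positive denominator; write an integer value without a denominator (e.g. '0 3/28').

1/120 17/360

C = [9/40, 9/20, 1/2, 27/40, 27/40, 33/40, 17/20, 17/20, 1]
j=0 picked index 0: u0 ∈ [0, 9/40)
j=1 picked index 0: u0 ∈ [-1/9, 41/360)
j=2 picked index 1: u0 ∈ [1/360, 41/180)
j=3 picked index 1: u0 ∈ [-13/120, 7/60)
j=4 picked index 2: u0 ∈ [1/180, 1/18)
j=5 picked index 3: u0 ∈ [-1/18, 43/360)
j=6 picked index 5: u0 ∈ [1/120, 19/120)
j=7 picked index 5: u0 ∈ [-37/360, 17/360)
j=8 picked index 8: u0 ∈ [-7/180, 1/9)
intersection: [1/120, 17/360)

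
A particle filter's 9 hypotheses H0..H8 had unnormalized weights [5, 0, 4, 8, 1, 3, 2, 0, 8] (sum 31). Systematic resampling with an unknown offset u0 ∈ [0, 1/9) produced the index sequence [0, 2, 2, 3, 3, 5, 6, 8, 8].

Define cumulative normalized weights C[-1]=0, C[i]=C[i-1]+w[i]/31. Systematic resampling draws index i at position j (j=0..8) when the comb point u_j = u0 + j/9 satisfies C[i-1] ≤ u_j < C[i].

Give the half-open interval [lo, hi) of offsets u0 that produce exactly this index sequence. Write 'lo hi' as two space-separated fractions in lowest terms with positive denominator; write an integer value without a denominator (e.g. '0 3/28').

C = [5/31, 5/31, 9/31, 17/31, 18/31, 21/31, 23/31, 23/31, 1]
j=0 picked index 0: u0 ∈ [0, 5/31)
j=1 picked index 2: u0 ∈ [14/279, 50/279)
j=2 picked index 2: u0 ∈ [-17/279, 19/279)
j=3 picked index 3: u0 ∈ [-4/93, 20/93)
j=4 picked index 3: u0 ∈ [-43/279, 29/279)
j=5 picked index 5: u0 ∈ [7/279, 34/279)
j=6 picked index 6: u0 ∈ [1/93, 7/93)
j=7 picked index 8: u0 ∈ [-10/279, 2/9)
j=8 picked index 8: u0 ∈ [-41/279, 1/9)
intersection: [14/279, 19/279)

14/279 19/279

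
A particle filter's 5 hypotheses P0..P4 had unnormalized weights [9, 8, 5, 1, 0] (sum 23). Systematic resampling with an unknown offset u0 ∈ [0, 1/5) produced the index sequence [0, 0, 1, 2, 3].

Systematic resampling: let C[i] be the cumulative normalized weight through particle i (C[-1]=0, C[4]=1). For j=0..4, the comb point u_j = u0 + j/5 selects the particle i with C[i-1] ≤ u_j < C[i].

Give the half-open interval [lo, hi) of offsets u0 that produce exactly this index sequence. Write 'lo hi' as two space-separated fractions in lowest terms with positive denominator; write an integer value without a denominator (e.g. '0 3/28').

C = [9/23, 17/23, 22/23, 1, 1]
j=0 picked index 0: u0 ∈ [0, 9/23)
j=1 picked index 0: u0 ∈ [-1/5, 22/115)
j=2 picked index 1: u0 ∈ [-1/115, 39/115)
j=3 picked index 2: u0 ∈ [16/115, 41/115)
j=4 picked index 3: u0 ∈ [18/115, 1/5)
intersection: [18/115, 22/115)

18/115 22/115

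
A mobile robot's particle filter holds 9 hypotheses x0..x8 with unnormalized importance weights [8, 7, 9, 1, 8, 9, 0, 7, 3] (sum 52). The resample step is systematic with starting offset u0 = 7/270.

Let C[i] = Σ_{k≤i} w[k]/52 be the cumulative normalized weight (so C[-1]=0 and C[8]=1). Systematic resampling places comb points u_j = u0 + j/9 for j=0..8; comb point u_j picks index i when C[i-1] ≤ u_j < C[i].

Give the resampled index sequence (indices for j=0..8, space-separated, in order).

0 0 1 2 3 4 5 5 7

C = [2/13, 15/52, 6/13, 25/52, 33/52, 21/26, 21/26, 49/52, 1]
j=0: u_0=7/270 ∈ [0, 2/13) → index 0
j=1: u_1=37/270 ∈ [0, 2/13) → index 0
j=2: u_2=67/270 ∈ [2/13, 15/52) → index 1
j=3: u_3=97/270 ∈ [15/52, 6/13) → index 2
j=4: u_4=127/270 ∈ [6/13, 25/52) → index 3
j=5: u_5=157/270 ∈ [25/52, 33/52) → index 4
j=6: u_6=187/270 ∈ [33/52, 21/26) → index 5
j=7: u_7=217/270 ∈ [33/52, 21/26) → index 5
j=8: u_8=247/270 ∈ [21/26, 49/52) → index 7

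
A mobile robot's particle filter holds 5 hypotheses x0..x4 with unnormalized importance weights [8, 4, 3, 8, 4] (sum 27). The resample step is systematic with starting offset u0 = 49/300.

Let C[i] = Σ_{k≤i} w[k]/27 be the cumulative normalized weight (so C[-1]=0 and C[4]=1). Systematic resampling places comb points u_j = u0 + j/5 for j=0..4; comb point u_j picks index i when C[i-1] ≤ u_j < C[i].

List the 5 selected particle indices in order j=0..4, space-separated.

C = [8/27, 4/9, 5/9, 23/27, 1]
j=0: u_0=49/300 ∈ [0, 8/27) → index 0
j=1: u_1=109/300 ∈ [8/27, 4/9) → index 1
j=2: u_2=169/300 ∈ [5/9, 23/27) → index 3
j=3: u_3=229/300 ∈ [5/9, 23/27) → index 3
j=4: u_4=289/300 ∈ [23/27, 1) → index 4

0 1 3 3 4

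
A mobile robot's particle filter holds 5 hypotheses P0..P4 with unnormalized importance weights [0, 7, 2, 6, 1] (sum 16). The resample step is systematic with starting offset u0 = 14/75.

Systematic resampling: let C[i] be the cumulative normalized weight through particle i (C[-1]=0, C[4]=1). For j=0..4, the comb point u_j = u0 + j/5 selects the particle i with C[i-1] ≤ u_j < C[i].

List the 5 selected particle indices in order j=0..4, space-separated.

1 1 3 3 4

C = [0, 7/16, 9/16, 15/16, 1]
j=0: u_0=14/75 ∈ [0, 7/16) → index 1
j=1: u_1=29/75 ∈ [0, 7/16) → index 1
j=2: u_2=44/75 ∈ [9/16, 15/16) → index 3
j=3: u_3=59/75 ∈ [9/16, 15/16) → index 3
j=4: u_4=74/75 ∈ [15/16, 1) → index 4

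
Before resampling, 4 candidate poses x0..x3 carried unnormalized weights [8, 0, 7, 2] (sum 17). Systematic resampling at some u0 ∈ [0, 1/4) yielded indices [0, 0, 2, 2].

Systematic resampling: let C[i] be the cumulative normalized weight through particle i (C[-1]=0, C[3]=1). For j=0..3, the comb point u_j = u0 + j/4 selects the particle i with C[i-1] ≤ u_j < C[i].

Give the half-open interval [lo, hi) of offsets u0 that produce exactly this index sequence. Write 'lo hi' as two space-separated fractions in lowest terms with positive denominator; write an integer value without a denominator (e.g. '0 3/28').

0 9/68

C = [8/17, 8/17, 15/17, 1]
j=0 picked index 0: u0 ∈ [0, 8/17)
j=1 picked index 0: u0 ∈ [-1/4, 15/68)
j=2 picked index 2: u0 ∈ [-1/34, 13/34)
j=3 picked index 2: u0 ∈ [-19/68, 9/68)
intersection: [0, 9/68)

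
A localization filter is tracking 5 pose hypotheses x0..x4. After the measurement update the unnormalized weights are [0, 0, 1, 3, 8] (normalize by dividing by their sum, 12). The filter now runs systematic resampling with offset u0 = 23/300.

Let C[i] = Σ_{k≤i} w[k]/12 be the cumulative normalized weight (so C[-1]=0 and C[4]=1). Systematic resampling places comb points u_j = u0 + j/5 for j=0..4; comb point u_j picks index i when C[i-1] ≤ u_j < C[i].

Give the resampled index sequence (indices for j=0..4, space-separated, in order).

2 3 4 4 4

C = [0, 0, 1/12, 1/3, 1]
j=0: u_0=23/300 ∈ [0, 1/12) → index 2
j=1: u_1=83/300 ∈ [1/12, 1/3) → index 3
j=2: u_2=143/300 ∈ [1/3, 1) → index 4
j=3: u_3=203/300 ∈ [1/3, 1) → index 4
j=4: u_4=263/300 ∈ [1/3, 1) → index 4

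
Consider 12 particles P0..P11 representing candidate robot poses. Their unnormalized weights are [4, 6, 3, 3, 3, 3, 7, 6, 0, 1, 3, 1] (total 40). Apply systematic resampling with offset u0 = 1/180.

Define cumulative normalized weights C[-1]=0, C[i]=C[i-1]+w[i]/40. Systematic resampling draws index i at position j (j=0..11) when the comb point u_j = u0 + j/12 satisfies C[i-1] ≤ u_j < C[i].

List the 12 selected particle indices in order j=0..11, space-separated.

C = [1/10, 1/4, 13/40, 2/5, 19/40, 11/20, 29/40, 7/8, 7/8, 9/10, 39/40, 1]
j=0: u_0=1/180 ∈ [0, 1/10) → index 0
j=1: u_1=4/45 ∈ [0, 1/10) → index 0
j=2: u_2=31/180 ∈ [1/10, 1/4) → index 1
j=3: u_3=23/90 ∈ [1/4, 13/40) → index 2
j=4: u_4=61/180 ∈ [13/40, 2/5) → index 3
j=5: u_5=19/45 ∈ [2/5, 19/40) → index 4
j=6: u_6=91/180 ∈ [19/40, 11/20) → index 5
j=7: u_7=53/90 ∈ [11/20, 29/40) → index 6
j=8: u_8=121/180 ∈ [11/20, 29/40) → index 6
j=9: u_9=34/45 ∈ [29/40, 7/8) → index 7
j=10: u_10=151/180 ∈ [29/40, 7/8) → index 7
j=11: u_11=83/90 ∈ [9/10, 39/40) → index 10

0 0 1 2 3 4 5 6 6 7 7 10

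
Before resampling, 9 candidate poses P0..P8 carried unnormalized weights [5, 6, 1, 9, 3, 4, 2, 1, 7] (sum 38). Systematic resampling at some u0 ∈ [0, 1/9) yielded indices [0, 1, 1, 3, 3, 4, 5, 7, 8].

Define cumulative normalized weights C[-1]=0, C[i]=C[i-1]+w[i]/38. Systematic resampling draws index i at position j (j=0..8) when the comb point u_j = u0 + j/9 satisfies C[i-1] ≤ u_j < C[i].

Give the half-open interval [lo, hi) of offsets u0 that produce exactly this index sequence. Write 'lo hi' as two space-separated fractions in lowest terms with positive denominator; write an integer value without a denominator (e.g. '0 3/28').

7/342 13/342

C = [5/38, 11/38, 6/19, 21/38, 12/19, 14/19, 15/19, 31/38, 1]
j=0 picked index 0: u0 ∈ [0, 5/38)
j=1 picked index 1: u0 ∈ [7/342, 61/342)
j=2 picked index 1: u0 ∈ [-31/342, 23/342)
j=3 picked index 3: u0 ∈ [-1/57, 25/114)
j=4 picked index 3: u0 ∈ [-22/171, 37/342)
j=5 picked index 4: u0 ∈ [-1/342, 13/171)
j=6 picked index 5: u0 ∈ [-2/57, 4/57)
j=7 picked index 7: u0 ∈ [2/171, 13/342)
j=8 picked index 8: u0 ∈ [-25/342, 1/9)
intersection: [7/342, 13/342)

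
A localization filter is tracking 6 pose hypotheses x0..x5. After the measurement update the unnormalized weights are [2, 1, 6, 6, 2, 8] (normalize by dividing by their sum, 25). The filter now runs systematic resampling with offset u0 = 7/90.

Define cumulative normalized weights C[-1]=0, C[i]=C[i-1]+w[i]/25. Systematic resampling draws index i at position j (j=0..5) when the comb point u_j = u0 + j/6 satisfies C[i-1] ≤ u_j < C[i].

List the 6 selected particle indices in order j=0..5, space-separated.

0 2 3 3 5 5

C = [2/25, 3/25, 9/25, 3/5, 17/25, 1]
j=0: u_0=7/90 ∈ [0, 2/25) → index 0
j=1: u_1=11/45 ∈ [3/25, 9/25) → index 2
j=2: u_2=37/90 ∈ [9/25, 3/5) → index 3
j=3: u_3=26/45 ∈ [9/25, 3/5) → index 3
j=4: u_4=67/90 ∈ [17/25, 1) → index 5
j=5: u_5=41/45 ∈ [17/25, 1) → index 5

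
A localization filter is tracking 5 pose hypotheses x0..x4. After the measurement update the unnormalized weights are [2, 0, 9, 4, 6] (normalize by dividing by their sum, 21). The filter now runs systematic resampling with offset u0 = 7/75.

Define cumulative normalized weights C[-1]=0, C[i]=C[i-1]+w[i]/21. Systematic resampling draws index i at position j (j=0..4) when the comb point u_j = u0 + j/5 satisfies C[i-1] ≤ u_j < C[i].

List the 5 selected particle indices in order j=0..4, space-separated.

C = [2/21, 2/21, 11/21, 5/7, 1]
j=0: u_0=7/75 ∈ [0, 2/21) → index 0
j=1: u_1=22/75 ∈ [2/21, 11/21) → index 2
j=2: u_2=37/75 ∈ [2/21, 11/21) → index 2
j=3: u_3=52/75 ∈ [11/21, 5/7) → index 3
j=4: u_4=67/75 ∈ [5/7, 1) → index 4

0 2 2 3 4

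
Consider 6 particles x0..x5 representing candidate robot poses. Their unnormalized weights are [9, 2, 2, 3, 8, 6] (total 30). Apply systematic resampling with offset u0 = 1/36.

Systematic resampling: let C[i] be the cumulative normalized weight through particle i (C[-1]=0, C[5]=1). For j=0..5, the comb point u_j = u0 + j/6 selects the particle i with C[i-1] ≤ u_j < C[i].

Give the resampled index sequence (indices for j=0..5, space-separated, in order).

C = [3/10, 11/30, 13/30, 8/15, 4/5, 1]
j=0: u_0=1/36 ∈ [0, 3/10) → index 0
j=1: u_1=7/36 ∈ [0, 3/10) → index 0
j=2: u_2=13/36 ∈ [3/10, 11/30) → index 1
j=3: u_3=19/36 ∈ [13/30, 8/15) → index 3
j=4: u_4=25/36 ∈ [8/15, 4/5) → index 4
j=5: u_5=31/36 ∈ [4/5, 1) → index 5

0 0 1 3 4 5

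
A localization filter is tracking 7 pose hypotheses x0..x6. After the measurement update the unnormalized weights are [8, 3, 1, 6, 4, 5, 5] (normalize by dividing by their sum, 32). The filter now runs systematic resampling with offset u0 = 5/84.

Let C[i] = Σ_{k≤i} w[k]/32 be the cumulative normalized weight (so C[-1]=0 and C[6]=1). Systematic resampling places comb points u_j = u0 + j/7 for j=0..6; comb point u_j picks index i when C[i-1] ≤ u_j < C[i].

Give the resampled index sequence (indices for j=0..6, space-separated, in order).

C = [1/4, 11/32, 3/8, 9/16, 11/16, 27/32, 1]
j=0: u_0=5/84 ∈ [0, 1/4) → index 0
j=1: u_1=17/84 ∈ [0, 1/4) → index 0
j=2: u_2=29/84 ∈ [11/32, 3/8) → index 2
j=3: u_3=41/84 ∈ [3/8, 9/16) → index 3
j=4: u_4=53/84 ∈ [9/16, 11/16) → index 4
j=5: u_5=65/84 ∈ [11/16, 27/32) → index 5
j=6: u_6=11/12 ∈ [27/32, 1) → index 6

0 0 2 3 4 5 6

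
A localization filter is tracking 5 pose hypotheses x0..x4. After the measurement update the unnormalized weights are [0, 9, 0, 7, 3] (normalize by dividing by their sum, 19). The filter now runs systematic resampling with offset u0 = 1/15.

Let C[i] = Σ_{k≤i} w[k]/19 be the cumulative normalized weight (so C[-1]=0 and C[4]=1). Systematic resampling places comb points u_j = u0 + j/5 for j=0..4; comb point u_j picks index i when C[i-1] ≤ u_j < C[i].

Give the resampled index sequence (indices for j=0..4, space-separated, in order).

C = [0, 9/19, 9/19, 16/19, 1]
j=0: u_0=1/15 ∈ [0, 9/19) → index 1
j=1: u_1=4/15 ∈ [0, 9/19) → index 1
j=2: u_2=7/15 ∈ [0, 9/19) → index 1
j=3: u_3=2/3 ∈ [9/19, 16/19) → index 3
j=4: u_4=13/15 ∈ [16/19, 1) → index 4

1 1 1 3 4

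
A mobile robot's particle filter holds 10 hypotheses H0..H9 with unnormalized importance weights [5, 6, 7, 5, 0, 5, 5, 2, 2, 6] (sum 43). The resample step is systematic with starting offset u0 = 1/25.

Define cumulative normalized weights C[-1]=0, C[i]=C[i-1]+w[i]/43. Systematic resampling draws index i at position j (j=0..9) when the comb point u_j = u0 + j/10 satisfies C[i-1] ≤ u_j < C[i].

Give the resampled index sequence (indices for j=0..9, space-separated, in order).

C = [5/43, 11/43, 18/43, 23/43, 23/43, 28/43, 33/43, 35/43, 37/43, 1]
j=0: u_0=1/25 ∈ [0, 5/43) → index 0
j=1: u_1=7/50 ∈ [5/43, 11/43) → index 1
j=2: u_2=6/25 ∈ [5/43, 11/43) → index 1
j=3: u_3=17/50 ∈ [11/43, 18/43) → index 2
j=4: u_4=11/25 ∈ [18/43, 23/43) → index 3
j=5: u_5=27/50 ∈ [23/43, 28/43) → index 5
j=6: u_6=16/25 ∈ [23/43, 28/43) → index 5
j=7: u_7=37/50 ∈ [28/43, 33/43) → index 6
j=8: u_8=21/25 ∈ [35/43, 37/43) → index 8
j=9: u_9=47/50 ∈ [37/43, 1) → index 9

0 1 1 2 3 5 5 6 8 9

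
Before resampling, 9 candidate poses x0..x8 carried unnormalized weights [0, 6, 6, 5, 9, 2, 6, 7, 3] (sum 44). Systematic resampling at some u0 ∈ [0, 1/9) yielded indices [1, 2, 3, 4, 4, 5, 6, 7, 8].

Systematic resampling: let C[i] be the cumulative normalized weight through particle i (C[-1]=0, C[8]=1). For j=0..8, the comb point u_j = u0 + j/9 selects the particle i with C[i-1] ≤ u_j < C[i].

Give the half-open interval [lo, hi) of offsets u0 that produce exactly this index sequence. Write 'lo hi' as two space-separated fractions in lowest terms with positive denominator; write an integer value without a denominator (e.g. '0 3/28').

7/132 8/99

C = [0, 3/22, 3/11, 17/44, 13/22, 7/11, 17/22, 41/44, 1]
j=0 picked index 1: u0 ∈ [0, 3/22)
j=1 picked index 2: u0 ∈ [5/198, 16/99)
j=2 picked index 3: u0 ∈ [5/99, 65/396)
j=3 picked index 4: u0 ∈ [7/132, 17/66)
j=4 picked index 4: u0 ∈ [-23/396, 29/198)
j=5 picked index 5: u0 ∈ [7/198, 8/99)
j=6 picked index 6: u0 ∈ [-1/33, 7/66)
j=7 picked index 7: u0 ∈ [-1/198, 61/396)
j=8 picked index 8: u0 ∈ [17/396, 1/9)
intersection: [7/132, 8/99)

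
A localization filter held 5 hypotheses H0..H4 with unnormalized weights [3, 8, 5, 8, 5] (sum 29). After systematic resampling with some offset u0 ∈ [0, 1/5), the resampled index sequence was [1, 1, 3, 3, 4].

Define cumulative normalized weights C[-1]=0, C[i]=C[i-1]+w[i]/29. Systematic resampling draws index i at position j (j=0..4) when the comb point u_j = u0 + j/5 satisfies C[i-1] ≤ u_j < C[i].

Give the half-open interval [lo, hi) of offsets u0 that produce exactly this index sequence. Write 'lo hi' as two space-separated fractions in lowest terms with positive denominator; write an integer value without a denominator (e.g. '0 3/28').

22/145 26/145

C = [3/29, 11/29, 16/29, 24/29, 1]
j=0 picked index 1: u0 ∈ [3/29, 11/29)
j=1 picked index 1: u0 ∈ [-14/145, 26/145)
j=2 picked index 3: u0 ∈ [22/145, 62/145)
j=3 picked index 3: u0 ∈ [-7/145, 33/145)
j=4 picked index 4: u0 ∈ [4/145, 1/5)
intersection: [22/145, 26/145)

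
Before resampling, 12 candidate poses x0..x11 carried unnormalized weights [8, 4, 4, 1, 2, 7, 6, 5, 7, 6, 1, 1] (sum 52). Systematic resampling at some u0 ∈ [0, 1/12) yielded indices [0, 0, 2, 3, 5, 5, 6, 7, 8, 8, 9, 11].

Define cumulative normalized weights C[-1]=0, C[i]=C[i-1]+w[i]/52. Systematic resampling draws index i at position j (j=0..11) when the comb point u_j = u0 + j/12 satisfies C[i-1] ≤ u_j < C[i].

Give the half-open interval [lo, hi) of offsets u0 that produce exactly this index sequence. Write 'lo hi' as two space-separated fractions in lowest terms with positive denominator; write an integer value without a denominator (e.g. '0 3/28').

C = [2/13, 3/13, 4/13, 17/52, 19/52, 1/2, 8/13, 37/52, 11/13, 25/26, 51/52, 1]
j=0 picked index 0: u0 ∈ [0, 2/13)
j=1 picked index 0: u0 ∈ [-1/12, 11/156)
j=2 picked index 2: u0 ∈ [5/78, 11/78)
j=3 picked index 3: u0 ∈ [3/52, 1/13)
j=4 picked index 5: u0 ∈ [5/156, 1/6)
j=5 picked index 5: u0 ∈ [-2/39, 1/12)
j=6 picked index 6: u0 ∈ [0, 3/26)
j=7 picked index 7: u0 ∈ [5/156, 5/39)
j=8 picked index 8: u0 ∈ [7/156, 7/39)
j=9 picked index 8: u0 ∈ [-1/26, 5/52)
j=10 picked index 9: u0 ∈ [1/78, 5/39)
j=11 picked index 11: u0 ∈ [5/78, 1/12)
intersection: [5/78, 11/156)

5/78 11/156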